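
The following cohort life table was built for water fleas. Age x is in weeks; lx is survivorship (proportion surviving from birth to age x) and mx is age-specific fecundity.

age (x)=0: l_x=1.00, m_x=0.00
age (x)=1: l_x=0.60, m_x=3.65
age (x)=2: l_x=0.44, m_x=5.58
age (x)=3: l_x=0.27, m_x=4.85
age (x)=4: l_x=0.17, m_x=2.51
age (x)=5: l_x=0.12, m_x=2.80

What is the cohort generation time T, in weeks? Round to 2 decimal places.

lx·mx: 0, 2.19, 2.4552, 1.3095, 0.4267, 0.336 → R0 = 6.7174
x·lx·mx: 0, 2.19, 4.9104, 3.9285, 1.7068, 1.68 → Σ = 14.4157
T = 14.4157 / 6.7174 = 2.146024… → 2.15

2.15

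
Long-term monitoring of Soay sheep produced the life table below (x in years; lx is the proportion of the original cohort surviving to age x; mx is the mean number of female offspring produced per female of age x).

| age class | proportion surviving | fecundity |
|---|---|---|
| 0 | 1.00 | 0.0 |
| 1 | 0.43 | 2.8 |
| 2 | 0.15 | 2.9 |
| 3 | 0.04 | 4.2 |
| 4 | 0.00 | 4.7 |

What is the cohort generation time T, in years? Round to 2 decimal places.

lx·mx: 0, 1.204, 0.435, 0.168, 0 → R0 = 1.807
x·lx·mx: 0, 1.204, 0.87, 0.504, 0 → Σ = 2.578
T = 2.578 / 1.807 = 1.426674… → 1.43

1.43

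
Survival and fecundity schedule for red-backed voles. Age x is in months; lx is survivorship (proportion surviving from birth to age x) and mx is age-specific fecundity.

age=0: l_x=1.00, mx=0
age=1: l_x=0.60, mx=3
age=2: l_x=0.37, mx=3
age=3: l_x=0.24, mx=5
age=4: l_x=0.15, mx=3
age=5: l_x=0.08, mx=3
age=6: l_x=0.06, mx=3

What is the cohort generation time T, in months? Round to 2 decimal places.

2.35

lx·mx: 0, 1.8, 1.11, 1.2, 0.45, 0.24, 0.18 → R0 = 4.98
x·lx·mx: 0, 1.8, 2.22, 3.6, 1.8, 1.2, 1.08 → Σ = 11.7
T = 11.7 / 4.98 = 2.349398… → 2.35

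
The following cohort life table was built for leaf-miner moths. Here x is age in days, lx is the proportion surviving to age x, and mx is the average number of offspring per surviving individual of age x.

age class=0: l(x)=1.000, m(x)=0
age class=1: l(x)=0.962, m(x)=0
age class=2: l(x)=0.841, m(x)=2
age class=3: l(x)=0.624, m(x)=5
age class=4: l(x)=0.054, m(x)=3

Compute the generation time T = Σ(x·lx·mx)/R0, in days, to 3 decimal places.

lx·mx: 0, 0, 1.682, 3.12, 0.162 → R0 = 4.964
x·lx·mx: 0, 0, 3.364, 9.36, 0.648 → Σ = 13.372
T = 13.372 / 4.964 = 2.693795… → 2.694

2.694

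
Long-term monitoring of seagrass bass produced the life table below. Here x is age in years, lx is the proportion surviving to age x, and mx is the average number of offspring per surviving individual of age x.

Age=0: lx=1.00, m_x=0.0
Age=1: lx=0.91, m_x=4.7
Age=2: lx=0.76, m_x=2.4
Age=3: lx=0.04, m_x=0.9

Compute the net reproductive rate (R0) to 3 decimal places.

lx·mx by age: 0, 4.277, 1.824, 0.036
R0 = Σ lx·mx = 6.137 → 6.137

6.137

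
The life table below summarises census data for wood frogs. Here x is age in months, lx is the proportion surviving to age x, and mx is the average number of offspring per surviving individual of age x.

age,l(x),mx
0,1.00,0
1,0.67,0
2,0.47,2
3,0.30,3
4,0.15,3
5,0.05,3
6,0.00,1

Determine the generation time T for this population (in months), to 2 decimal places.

lx·mx: 0, 0, 0.94, 0.9, 0.45, 0.15, 0 → R0 = 2.44
x·lx·mx: 0, 0, 1.88, 2.7, 1.8, 0.75, 0 → Σ = 7.13
T = 7.13 / 2.44 = 2.922131… → 2.92

2.92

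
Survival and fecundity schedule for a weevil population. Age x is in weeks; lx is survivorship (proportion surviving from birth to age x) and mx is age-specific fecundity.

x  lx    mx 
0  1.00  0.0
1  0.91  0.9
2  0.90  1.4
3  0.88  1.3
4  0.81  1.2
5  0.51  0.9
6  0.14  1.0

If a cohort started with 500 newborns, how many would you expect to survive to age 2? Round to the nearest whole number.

450

Expected survivors = N0 · l_2 = 500 × 0.90 = 450 → 450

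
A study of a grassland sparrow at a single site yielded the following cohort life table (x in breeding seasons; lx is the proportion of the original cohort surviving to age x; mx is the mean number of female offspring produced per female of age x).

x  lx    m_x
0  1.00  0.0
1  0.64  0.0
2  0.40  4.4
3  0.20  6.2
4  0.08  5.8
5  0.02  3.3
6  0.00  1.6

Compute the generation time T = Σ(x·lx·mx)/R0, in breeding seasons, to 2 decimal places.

2.67

lx·mx: 0, 0, 1.76, 1.24, 0.464, 0.066, 0 → R0 = 3.53
x·lx·mx: 0, 0, 3.52, 3.72, 1.856, 0.33, 0 → Σ = 9.426
T = 9.426 / 3.53 = 2.670255… → 2.67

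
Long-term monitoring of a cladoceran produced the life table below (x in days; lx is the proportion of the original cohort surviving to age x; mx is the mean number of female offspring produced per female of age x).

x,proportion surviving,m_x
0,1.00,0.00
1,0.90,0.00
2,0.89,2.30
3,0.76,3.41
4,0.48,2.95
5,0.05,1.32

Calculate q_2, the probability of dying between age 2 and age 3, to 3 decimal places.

0.146

q_2 = (l_2 − l_3) / l_2 = (0.89 − 0.76) / 0.89
     = 0.13 / 0.89 = 0.146067… → 0.146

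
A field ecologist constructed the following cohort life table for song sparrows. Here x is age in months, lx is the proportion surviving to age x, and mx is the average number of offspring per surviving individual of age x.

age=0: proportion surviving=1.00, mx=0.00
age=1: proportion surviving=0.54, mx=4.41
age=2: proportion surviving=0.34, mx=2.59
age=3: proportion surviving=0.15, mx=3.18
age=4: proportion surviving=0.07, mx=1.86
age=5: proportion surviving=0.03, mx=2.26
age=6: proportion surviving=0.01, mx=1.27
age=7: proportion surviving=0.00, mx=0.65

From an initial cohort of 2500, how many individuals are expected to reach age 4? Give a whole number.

175

Expected survivors = N0 · l_4 = 2500 × 0.07 = 175 → 175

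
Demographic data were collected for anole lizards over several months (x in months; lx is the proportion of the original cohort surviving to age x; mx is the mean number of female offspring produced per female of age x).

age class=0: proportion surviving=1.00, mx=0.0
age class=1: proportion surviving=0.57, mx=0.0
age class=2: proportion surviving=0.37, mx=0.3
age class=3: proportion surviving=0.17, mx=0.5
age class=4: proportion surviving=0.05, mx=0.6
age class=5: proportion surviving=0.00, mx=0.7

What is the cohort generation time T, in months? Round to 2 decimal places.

2.64

lx·mx: 0, 0, 0.111, 0.085, 0.03, 0 → R0 = 0.226
x·lx·mx: 0, 0, 0.222, 0.255, 0.12, 0 → Σ = 0.597
T = 0.597 / 0.226 = 2.641593… → 2.64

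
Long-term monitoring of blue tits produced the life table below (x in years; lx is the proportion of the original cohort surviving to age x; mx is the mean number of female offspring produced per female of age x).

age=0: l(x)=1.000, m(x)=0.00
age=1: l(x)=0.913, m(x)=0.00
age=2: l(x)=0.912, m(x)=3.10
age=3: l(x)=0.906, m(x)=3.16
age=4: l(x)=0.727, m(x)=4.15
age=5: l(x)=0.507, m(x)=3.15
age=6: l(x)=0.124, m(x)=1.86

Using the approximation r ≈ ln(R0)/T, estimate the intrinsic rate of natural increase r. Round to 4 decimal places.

R0 = Σ lx·mx = 0 + 0 + 2.8272 + 2.86296 + 3.01705 + 1.59705 + 0.23064 = 10.5349
Σ x·lx·mx = 35.68057; T = 35.68057/10.5349 = 3.38689…
r ≈ ln(R0)/T = ln(10.5349)/3.38689… = 0.695237… → 0.6952

0.6952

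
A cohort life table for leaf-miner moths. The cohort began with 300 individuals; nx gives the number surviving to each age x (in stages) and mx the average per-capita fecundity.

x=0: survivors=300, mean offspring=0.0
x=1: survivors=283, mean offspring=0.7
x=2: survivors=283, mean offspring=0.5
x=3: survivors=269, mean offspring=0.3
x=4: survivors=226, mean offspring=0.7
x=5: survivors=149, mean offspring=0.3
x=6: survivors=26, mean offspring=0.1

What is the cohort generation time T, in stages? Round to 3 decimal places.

2.549

lx = nx/n0 = nx/300: 1, 0.94333…, 0.94333…, 0.89667…, 0.75333…, 0.49667…, 0.08667…
lx·mx: 0, 0.660333…, 0.471667…, 0.269…, 0.527333…, 0.149…, 0.008667… → R0 = 2.086…
x·lx·mx: 0, 0.660333…, 0.943333…, 0.807…, 2.109333…, 0.745…, 0.052… → Σ = 5.317…
T = 5.317… / 2.086… = 2.548897… → 2.549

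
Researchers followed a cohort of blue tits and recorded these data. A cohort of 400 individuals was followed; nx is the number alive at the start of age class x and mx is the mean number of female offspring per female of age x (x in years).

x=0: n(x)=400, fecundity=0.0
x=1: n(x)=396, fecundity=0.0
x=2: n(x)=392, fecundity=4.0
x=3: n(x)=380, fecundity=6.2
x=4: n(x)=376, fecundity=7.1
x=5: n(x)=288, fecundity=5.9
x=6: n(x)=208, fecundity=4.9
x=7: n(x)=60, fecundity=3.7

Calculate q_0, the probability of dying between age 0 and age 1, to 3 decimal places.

0.010

lx = nx/n0 = nx/400: 1, 0.99, 0.98, 0.95, 0.94, 0.72, 0.52, 0.15
q_0 = (l_0 − l_1) / l_0 = (1 − 0.99) / 1
     = 0.01 / 1 = 0.01 → 0.010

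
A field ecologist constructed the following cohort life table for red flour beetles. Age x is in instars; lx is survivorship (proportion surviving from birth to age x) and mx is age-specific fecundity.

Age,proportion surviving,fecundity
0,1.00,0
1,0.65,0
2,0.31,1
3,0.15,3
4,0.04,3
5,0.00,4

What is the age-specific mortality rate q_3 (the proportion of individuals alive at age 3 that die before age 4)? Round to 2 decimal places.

0.73

q_3 = (l_3 − l_4) / l_3 = (0.15 − 0.04) / 0.15
     = 0.11 / 0.15 = 0.733333… → 0.73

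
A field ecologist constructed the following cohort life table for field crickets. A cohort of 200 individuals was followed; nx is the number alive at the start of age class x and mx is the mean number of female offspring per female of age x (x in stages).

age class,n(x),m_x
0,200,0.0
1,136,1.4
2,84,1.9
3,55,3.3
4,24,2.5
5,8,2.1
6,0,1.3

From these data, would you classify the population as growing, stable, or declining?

lx = nx/n0 = nx/200: 1, 0.68, 0.42, 0.275, 0.12, 0.04, 0
R0 = Σ lx·mx = 0 + 0.952 + 0.798 + 0.9075 + 0.3 + 0.084 + 0 = 3.0415
R0 > 1, so the population is growing.

growing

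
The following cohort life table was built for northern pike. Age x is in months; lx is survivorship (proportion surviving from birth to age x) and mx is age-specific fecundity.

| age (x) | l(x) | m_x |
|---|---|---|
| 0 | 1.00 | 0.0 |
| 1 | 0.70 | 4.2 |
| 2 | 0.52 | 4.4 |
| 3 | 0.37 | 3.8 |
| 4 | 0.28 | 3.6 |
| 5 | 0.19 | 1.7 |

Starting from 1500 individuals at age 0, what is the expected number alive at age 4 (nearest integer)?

Expected survivors = N0 · l_4 = 1500 × 0.28 = 420 → 420

420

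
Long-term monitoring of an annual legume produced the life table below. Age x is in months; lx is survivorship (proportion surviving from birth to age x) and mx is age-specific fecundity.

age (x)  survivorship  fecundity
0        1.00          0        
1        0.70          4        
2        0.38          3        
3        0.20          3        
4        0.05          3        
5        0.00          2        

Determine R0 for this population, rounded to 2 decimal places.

lx·mx by age: 0, 2.8, 1.14, 0.6, 0.15, 0
R0 = Σ lx·mx = 4.69 → 4.69

4.69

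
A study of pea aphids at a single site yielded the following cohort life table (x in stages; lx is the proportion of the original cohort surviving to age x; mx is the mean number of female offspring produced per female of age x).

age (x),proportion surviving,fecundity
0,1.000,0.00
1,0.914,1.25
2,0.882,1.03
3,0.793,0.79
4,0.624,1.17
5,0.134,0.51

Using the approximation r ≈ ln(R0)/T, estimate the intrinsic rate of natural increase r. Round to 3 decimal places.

R0 = Σ lx·mx = 0 + 1.1425 + 0.90846 + 0.62647 + 0.73008 + 0.06834 = 3.47585
Σ x·lx·mx = 8.10085; T = 8.10085/3.47585 = 2.33061…
r ≈ ln(R0)/T = ln(3.47585)/2.33061… = 0.53455… → 0.535

0.535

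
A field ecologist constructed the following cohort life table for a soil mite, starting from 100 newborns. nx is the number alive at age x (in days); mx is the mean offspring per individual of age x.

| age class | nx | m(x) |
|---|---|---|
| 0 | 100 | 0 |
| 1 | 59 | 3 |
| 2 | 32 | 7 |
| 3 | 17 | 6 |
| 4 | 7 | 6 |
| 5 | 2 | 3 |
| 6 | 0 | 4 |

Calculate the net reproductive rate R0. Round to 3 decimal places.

5.510

lx = nx/n0 = nx/100: 1, 0.59, 0.32, 0.17, 0.07, 0.02, 0
lx·mx by age: 0, 1.77, 2.24, 1.02, 0.42, 0.06, 0
R0 = Σ lx·mx = 5.51 → 5.510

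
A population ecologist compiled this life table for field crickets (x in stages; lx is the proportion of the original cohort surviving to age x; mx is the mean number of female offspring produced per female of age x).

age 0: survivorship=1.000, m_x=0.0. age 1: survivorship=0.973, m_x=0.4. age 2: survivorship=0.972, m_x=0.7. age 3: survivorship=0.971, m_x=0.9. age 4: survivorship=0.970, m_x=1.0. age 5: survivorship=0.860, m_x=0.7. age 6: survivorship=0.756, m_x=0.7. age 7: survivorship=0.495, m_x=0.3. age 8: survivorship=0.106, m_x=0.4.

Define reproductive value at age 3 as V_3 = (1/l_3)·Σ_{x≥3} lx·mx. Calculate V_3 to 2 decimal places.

3.26

lx·mx for x ≥ 3: 0.8739, 0.97, 0.602, 0.5292, 0.1485, 0.0424 → sum = 3.166
V_3 = 3.166 / l_3 = 3.166 / 0.971 = 3.260556… → 3.26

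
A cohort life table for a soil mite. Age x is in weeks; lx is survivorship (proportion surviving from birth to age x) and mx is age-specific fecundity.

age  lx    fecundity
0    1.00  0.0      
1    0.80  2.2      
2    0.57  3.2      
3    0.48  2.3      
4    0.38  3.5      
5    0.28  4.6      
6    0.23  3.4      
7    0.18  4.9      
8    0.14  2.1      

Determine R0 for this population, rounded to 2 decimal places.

9.26

lx·mx by age: 0, 1.76, 1.824, 1.104, 1.33, 1.288, 0.782, 0.882, 0.294
R0 = Σ lx·mx = 9.264 → 9.26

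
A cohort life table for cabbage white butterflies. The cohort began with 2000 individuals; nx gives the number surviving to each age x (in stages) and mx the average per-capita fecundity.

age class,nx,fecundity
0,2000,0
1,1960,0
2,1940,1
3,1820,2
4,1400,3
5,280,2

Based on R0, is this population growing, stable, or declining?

growing

lx = nx/n0 = nx/2000: 1, 0.98, 0.97, 0.91, 0.7, 0.14
R0 = Σ lx·mx = 0 + 0 + 0.97 + 1.82 + 2.1 + 0.28 = 5.17
R0 > 1, so the population is growing.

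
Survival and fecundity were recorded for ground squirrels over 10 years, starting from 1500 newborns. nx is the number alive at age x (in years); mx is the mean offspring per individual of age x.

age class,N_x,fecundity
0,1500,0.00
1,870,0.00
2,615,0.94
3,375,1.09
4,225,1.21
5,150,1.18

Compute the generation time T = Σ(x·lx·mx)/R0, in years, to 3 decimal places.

3.034

lx = nx/n0 = nx/1500: 1, 0.58, 0.41, 0.25, 0.15, 0.1
lx·mx: 0, 0, 0.3854, 0.2725, 0.1815, 0.118 → R0 = 0.9574
x·lx·mx: 0, 0, 0.7708, 0.8175, 0.726, 0.59 → Σ = 2.9043
T = 2.9043 / 0.9574 = 3.033528… → 3.034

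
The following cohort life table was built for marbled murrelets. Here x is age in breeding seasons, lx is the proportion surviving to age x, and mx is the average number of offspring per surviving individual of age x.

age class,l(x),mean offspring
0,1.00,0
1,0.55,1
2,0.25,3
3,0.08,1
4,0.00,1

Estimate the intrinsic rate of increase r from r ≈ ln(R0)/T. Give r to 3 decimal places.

0.194

R0 = Σ lx·mx = 0 + 0.55 + 0.75 + 0.08 + 0 = 1.38
Σ x·lx·mx = 2.29; T = 2.29/1.38 = 1.65942…
r ≈ ln(R0)/T = ln(1.38)/1.65942… = 0.19409… → 0.194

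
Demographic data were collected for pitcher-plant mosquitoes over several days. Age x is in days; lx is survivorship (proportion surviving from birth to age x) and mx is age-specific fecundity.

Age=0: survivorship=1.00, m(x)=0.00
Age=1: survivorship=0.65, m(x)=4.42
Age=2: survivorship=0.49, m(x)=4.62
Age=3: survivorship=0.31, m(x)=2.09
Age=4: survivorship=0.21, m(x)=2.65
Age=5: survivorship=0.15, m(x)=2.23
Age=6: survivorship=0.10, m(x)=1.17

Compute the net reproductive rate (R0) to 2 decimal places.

lx·mx by age: 0, 2.873, 2.2638, 0.6479, 0.5565, 0.3345, 0.117
R0 = Σ lx·mx = 6.7927 → 6.79

6.79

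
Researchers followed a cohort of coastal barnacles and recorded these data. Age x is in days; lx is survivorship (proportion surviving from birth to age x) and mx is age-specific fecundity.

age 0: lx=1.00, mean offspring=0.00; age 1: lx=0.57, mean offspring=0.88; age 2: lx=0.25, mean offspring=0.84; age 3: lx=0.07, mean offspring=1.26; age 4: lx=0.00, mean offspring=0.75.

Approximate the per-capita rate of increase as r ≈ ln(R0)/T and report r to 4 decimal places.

R0 = Σ lx·mx = 0 + 0.5016 + 0.21 + 0.0882 + 0 = 0.7998
Σ x·lx·mx = 1.1862; T = 1.1862/0.7998 = 1.48312…
r ≈ ln(R0)/T = ln(0.7998)/1.48312… = -0.150624… → -0.1506

-0.1506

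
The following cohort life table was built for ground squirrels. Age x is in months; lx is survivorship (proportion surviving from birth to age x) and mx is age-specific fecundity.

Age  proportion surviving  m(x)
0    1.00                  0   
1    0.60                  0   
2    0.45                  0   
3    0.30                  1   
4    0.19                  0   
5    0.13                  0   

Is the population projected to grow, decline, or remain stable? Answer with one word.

R0 = Σ lx·mx = 0 + 0 + 0 + 0.3 + 0 + 0 = 0.3
R0 < 1, so the population is declining.

declining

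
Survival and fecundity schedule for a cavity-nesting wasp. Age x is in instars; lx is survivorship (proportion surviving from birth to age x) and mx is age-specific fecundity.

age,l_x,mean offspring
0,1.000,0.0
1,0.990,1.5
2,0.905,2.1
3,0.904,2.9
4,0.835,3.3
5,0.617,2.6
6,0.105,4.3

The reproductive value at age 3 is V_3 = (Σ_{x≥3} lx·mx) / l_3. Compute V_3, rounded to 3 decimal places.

8.222

lx·mx for x ≥ 3: 2.6216, 2.7555, 1.6042, 0.4515 → sum = 7.4328
V_3 = 7.4328 / l_3 = 7.4328 / 0.904 = 8.222124… → 8.222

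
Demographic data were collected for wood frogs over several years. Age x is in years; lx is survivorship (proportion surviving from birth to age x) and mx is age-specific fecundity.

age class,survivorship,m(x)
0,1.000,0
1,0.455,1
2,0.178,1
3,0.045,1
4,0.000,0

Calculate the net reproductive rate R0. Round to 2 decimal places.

lx·mx by age: 0, 0.455, 0.178, 0.045, 0
R0 = Σ lx·mx = 0.678 → 0.68

0.68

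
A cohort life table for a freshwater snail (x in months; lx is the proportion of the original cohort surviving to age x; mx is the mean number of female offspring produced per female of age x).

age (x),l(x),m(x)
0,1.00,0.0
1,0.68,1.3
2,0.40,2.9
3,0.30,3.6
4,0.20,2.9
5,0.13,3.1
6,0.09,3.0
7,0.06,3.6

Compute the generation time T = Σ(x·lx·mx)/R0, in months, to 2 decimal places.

lx·mx: 0, 0.884, 1.16, 1.08, 0.58, 0.403, 0.27, 0.216 → R0 = 4.593
x·lx·mx: 0, 0.884, 2.32, 3.24, 2.32, 2.015, 1.62, 1.512 → Σ = 13.911
T = 13.911 / 4.593 = 3.028739… → 3.03

3.03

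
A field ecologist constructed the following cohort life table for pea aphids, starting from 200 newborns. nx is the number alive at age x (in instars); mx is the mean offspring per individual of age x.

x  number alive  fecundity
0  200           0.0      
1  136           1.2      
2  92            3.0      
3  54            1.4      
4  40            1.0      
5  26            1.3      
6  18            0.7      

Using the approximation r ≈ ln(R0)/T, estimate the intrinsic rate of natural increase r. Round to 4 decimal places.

0.4914

lx = nx/n0 = nx/200: 1, 0.68, 0.46, 0.27, 0.2, 0.13, 0.09
R0 = Σ lx·mx = 0 + 0.816 + 1.38 + 0.378 + 0.2 + 0.169 + 0.063 = 3.006
Σ x·lx·mx = 6.733; T = 6.733/3.006 = 2.23985…
r ≈ ln(R0)/T = ln(3.006)/2.23985… = 0.491376… → 0.4914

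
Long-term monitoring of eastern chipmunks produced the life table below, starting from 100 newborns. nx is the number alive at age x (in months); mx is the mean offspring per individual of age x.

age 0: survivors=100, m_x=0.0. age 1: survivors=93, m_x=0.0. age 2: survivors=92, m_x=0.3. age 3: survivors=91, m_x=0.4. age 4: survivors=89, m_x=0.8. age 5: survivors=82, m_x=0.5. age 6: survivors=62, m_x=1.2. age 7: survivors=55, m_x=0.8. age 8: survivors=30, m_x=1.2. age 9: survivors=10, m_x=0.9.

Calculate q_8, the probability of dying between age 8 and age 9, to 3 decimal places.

0.667

lx = nx/n0 = nx/100: 1, 0.93, 0.92, 0.91, 0.89, 0.82, 0.62, 0.55, 0.3, 0.1
q_8 = (l_8 − l_9) / l_8 = (0.3 − 0.1) / 0.3
     = 0.2 / 0.3 = 0.666667… → 0.667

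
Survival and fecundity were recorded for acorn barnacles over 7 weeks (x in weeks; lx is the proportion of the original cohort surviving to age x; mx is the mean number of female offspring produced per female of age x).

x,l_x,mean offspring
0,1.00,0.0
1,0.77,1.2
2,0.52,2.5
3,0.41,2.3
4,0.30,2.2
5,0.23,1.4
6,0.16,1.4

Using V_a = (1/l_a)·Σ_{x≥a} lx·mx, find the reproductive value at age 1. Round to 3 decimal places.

5.679

lx·mx for x ≥ 1: 0.924, 1.3, 0.943, 0.66, 0.322, 0.224 → sum = 4.373
V_1 = 4.373 / l_1 = 4.373 / 0.77 = 5.679221… → 5.679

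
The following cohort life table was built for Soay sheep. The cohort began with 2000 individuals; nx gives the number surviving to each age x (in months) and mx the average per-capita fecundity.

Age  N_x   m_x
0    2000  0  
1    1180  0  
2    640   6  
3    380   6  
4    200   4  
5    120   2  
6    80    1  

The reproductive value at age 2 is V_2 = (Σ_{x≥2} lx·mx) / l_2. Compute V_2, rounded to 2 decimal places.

lx = nx/n0 = nx/2000: 1, 0.59, 0.32, 0.19, 0.1, 0.06, 0.04
lx·mx for x ≥ 2: 1.92, 1.14, 0.4, 0.12, 0.04 → sum = 3.62
V_2 = 3.62 / l_2 = 3.62 / 0.32 = 11.3125 → 11.31

11.31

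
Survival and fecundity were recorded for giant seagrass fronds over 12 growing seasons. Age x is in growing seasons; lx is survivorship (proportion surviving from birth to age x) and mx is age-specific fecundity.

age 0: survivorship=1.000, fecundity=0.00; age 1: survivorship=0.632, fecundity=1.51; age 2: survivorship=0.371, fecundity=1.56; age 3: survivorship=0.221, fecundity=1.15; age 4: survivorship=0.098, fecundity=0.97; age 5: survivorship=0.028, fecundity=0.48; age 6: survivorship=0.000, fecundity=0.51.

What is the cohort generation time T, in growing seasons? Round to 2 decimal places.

1.75

lx·mx: 0, 0.95432, 0.57876, 0.25415, 0.09506, 0.01344, 0 → R0 = 1.89573
x·lx·mx: 0, 0.95432, 1.15752, 0.76245, 0.38024, 0.0672, 0 → Σ = 3.32173
T = 3.32173 / 1.89573 = 1.752217… → 1.75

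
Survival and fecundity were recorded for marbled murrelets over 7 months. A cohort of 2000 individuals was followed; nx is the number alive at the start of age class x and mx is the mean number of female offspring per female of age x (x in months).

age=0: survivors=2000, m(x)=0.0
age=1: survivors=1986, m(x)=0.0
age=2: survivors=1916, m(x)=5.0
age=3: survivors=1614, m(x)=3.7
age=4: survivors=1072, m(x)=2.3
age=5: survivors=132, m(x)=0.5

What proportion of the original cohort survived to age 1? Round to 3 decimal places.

l_1 = n_1/n_0 = 1986/2000 = 0.993 → 0.993

0.993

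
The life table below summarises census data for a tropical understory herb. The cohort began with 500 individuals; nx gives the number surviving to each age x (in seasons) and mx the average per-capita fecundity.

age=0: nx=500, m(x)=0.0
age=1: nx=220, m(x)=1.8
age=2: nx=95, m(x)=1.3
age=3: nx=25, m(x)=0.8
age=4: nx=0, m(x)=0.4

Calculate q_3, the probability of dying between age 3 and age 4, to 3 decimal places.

lx = nx/n0 = nx/500: 1, 0.44, 0.19, 0.05, 0
q_3 = (l_3 − l_4) / l_3 = (0.05 − 0) / 0.05
     = 0.05 / 0.05 = 1 → 1.000

1.000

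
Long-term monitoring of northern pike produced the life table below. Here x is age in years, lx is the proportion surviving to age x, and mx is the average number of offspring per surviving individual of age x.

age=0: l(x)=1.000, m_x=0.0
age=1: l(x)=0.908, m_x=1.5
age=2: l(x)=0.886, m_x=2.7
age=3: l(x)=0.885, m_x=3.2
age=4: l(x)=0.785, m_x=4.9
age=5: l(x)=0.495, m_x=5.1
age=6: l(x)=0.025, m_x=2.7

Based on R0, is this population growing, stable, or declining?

growing

R0 = Σ lx·mx = 0 + 1.362 + 2.3922 + 2.832 + 3.8465 + 2.5245 + 0.0675 = 13.0247
R0 > 1, so the population is growing.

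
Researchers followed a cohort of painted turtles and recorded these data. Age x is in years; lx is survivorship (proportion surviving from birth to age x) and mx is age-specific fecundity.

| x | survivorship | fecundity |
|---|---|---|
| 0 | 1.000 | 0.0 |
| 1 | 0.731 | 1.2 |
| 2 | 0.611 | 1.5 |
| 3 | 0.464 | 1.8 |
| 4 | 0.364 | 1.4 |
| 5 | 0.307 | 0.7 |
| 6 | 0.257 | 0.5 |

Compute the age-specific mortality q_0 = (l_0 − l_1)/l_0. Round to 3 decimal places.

q_0 = (l_0 − l_1) / l_0 = (1 − 0.731) / 1
     = 0.269 / 1 = 0.269 → 0.269

0.269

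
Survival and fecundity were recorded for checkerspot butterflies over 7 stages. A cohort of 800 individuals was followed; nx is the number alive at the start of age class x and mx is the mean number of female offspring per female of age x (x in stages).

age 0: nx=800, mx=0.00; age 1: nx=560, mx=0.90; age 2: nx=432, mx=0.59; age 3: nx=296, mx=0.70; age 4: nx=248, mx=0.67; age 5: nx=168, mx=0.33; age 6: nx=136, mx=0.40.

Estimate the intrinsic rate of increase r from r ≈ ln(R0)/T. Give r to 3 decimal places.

lx = nx/n0 = nx/800: 1, 0.7, 0.54, 0.37, 0.31, 0.21, 0.17
R0 = Σ lx·mx = 0 + 0.63 + 0.3186 + 0.259 + 0.2077 + 0.0693 + 0.068 = 1.5526
Σ x·lx·mx = 3.6295; T = 3.6295/1.5526 = 2.33769…
r ≈ ln(R0)/T = ln(1.5526)/2.33769… = 0.18819… → 0.188

0.188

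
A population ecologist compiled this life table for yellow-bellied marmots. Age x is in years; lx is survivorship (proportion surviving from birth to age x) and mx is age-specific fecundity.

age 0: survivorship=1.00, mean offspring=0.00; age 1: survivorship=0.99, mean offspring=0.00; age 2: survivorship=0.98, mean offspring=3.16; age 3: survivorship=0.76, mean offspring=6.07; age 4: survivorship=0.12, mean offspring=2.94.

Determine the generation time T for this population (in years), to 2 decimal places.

lx·mx: 0, 0, 3.0968, 4.6132, 0.3528 → R0 = 8.0628
x·lx·mx: 0, 0, 6.1936, 13.8396, 1.4112 → Σ = 21.4444
T = 21.4444 / 8.0628 = 2.659672… → 2.66

2.66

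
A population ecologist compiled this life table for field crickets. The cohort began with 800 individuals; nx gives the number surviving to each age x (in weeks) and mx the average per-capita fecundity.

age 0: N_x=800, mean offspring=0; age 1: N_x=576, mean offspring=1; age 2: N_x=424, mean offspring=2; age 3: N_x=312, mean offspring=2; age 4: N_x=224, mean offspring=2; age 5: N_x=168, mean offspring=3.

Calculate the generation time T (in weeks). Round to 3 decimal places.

2.819

lx = nx/n0 = nx/800: 1, 0.72, 0.53, 0.39, 0.28, 0.21
lx·mx: 0, 0.72, 1.06, 0.78, 0.56, 0.63 → R0 = 3.75
x·lx·mx: 0, 0.72, 2.12, 2.34, 2.24, 3.15 → Σ = 10.57
T = 10.57 / 3.75 = 2.818667… → 2.819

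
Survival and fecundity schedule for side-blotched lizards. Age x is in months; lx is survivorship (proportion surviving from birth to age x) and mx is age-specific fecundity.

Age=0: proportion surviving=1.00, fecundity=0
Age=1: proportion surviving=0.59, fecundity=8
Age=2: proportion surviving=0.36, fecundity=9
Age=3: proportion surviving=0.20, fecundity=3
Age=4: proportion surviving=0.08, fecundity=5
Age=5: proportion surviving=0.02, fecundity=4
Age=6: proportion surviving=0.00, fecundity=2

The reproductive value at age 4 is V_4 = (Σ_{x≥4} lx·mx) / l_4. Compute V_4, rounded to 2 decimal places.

6.00

lx·mx for x ≥ 4: 0.4, 0.08, 0 → sum = 0.48
V_4 = 0.48 / l_4 = 0.48 / 0.08 = 6 → 6.00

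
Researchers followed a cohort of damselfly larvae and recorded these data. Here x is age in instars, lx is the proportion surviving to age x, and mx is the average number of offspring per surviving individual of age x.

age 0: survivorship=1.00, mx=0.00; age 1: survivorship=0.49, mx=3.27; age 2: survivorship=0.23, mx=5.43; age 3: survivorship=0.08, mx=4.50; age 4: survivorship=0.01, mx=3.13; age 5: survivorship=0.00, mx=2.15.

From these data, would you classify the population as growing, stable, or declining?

R0 = Σ lx·mx = 0 + 1.6023 + 1.2489 + 0.36 + 0.0313 + 0 = 3.2425
R0 > 1, so the population is growing.

growing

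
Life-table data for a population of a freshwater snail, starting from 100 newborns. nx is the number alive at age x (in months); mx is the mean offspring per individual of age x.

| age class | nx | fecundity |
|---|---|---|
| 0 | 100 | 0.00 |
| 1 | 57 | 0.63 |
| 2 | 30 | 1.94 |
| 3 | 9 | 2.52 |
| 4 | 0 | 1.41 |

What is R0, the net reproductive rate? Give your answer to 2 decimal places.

lx = nx/n0 = nx/100: 1, 0.57, 0.3, 0.09, 0
lx·mx by age: 0, 0.3591, 0.582, 0.2268, 0
R0 = Σ lx·mx = 1.1679 → 1.17

1.17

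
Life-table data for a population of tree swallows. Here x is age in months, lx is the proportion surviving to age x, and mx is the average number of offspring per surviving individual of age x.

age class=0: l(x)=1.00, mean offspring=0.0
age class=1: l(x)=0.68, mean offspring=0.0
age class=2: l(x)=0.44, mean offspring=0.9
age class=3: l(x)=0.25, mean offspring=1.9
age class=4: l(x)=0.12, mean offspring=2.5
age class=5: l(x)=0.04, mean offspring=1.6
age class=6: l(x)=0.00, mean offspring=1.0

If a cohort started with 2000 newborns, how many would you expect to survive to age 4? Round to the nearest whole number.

Expected survivors = N0 · l_4 = 2000 × 0.12 = 240 → 240

240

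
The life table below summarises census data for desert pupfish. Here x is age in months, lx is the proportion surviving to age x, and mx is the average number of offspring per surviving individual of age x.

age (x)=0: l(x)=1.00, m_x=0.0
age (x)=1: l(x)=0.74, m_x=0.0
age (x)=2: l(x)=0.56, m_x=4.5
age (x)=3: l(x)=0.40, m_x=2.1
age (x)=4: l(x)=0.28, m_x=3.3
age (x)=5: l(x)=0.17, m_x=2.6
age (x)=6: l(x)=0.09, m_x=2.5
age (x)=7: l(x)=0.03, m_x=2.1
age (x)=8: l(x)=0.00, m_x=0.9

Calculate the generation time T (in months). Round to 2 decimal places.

lx·mx: 0, 0, 2.52, 0.84, 0.924, 0.442, 0.225, 0.063, 0 → R0 = 5.014
x·lx·mx: 0, 0, 5.04, 2.52, 3.696, 2.21, 1.35, 0.441, 0 → Σ = 15.257
T = 15.257 / 5.014 = 3.04288… → 3.04

3.04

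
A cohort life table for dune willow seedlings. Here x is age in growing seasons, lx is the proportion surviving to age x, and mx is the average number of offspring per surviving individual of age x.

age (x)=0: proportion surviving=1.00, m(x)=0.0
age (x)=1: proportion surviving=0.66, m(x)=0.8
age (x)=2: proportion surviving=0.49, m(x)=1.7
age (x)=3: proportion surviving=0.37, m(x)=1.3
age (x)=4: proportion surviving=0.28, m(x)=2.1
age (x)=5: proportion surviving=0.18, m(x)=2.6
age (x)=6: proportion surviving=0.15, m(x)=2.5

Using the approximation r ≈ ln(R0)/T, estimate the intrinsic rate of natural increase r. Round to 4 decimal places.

0.3668

R0 = Σ lx·mx = 0 + 0.528 + 0.833 + 0.481 + 0.588 + 0.468 + 0.375 = 3.273
Σ x·lx·mx = 10.579; T = 10.579/3.273 = 3.2322…
r ≈ ln(R0)/T = ln(3.273)/3.2322… = 0.366842… → 0.3668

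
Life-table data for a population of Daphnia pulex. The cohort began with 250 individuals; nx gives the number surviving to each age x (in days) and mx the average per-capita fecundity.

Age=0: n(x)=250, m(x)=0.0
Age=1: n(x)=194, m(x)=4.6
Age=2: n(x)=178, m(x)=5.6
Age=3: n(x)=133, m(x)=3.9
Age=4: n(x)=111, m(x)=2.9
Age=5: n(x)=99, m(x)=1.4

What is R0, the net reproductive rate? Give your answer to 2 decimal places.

lx = nx/n0 = nx/250: 1, 0.776, 0.712, 0.532, 0.444, 0.396
lx·mx by age: 0, 3.5696, 3.9872, 2.0748, 1.2876, 0.5544
R0 = Σ lx·mx = 11.4736 → 11.47

11.47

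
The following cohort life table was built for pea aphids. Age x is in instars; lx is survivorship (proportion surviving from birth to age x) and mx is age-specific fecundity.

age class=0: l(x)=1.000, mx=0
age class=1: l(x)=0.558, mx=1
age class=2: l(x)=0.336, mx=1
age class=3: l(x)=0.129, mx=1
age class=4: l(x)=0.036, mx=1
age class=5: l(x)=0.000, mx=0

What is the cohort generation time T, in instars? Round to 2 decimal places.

lx·mx: 0, 0.558, 0.336, 0.129, 0.036, 0 → R0 = 1.059
x·lx·mx: 0, 0.558, 0.672, 0.387, 0.144, 0 → Σ = 1.761
T = 1.761 / 1.059 = 1.66289… → 1.66

1.66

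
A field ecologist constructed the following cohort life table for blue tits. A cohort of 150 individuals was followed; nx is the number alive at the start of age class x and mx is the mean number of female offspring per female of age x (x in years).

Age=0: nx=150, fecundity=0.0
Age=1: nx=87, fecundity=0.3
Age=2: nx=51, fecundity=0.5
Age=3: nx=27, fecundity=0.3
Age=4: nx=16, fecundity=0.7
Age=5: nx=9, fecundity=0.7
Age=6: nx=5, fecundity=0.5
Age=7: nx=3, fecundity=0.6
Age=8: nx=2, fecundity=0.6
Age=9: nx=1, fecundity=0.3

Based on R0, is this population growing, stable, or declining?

lx = nx/n0 = nx/150: 1, 0.58, 0.34, 0.18, 0.10667…, 0.06, 0.03333…, 0.02, 0.01333…, 0.00667…
R0 = Σ lx·mx = 0 + 0.174 + 0.17 + 0.054 + 0.074667… + 0.042 + 0.016667… + 0.012 + 0.008… + 0.002… = 0.553333…
R0 < 1, so the population is declining.

declining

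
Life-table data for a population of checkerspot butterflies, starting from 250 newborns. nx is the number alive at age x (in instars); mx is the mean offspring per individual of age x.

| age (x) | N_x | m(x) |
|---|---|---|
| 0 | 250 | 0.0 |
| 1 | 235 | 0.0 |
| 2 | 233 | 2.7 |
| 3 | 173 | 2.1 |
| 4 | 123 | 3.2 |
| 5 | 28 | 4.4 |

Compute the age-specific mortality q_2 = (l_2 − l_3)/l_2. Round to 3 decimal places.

0.258

lx = nx/n0 = nx/250: 1, 0.94, 0.932, 0.692, 0.492, 0.112
q_2 = (l_2 − l_3) / l_2 = (0.932 − 0.692) / 0.932
     = 0.24 / 0.932 = 0.257511… → 0.258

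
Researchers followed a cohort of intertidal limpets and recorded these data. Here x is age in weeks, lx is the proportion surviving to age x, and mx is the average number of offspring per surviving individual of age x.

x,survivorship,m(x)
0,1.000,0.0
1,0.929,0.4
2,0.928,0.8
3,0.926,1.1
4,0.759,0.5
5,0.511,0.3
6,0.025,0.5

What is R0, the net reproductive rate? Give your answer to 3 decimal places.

lx·mx by age: 0, 0.3716, 0.7424, 1.0186, 0.3795, 0.1533, 0.0125
R0 = Σ lx·mx = 2.6779 → 2.678

2.678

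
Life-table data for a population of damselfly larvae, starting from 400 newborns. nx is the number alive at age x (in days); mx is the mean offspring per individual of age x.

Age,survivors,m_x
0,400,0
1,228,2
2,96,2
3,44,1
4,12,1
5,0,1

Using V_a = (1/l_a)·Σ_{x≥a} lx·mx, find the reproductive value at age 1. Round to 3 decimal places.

3.088

lx = nx/n0 = nx/400: 1, 0.57, 0.24, 0.11, 0.03, 0
lx·mx for x ≥ 1: 1.14, 0.48, 0.11, 0.03, 0 → sum = 1.76
V_1 = 1.76 / l_1 = 1.76 / 0.57 = 3.087719… → 3.088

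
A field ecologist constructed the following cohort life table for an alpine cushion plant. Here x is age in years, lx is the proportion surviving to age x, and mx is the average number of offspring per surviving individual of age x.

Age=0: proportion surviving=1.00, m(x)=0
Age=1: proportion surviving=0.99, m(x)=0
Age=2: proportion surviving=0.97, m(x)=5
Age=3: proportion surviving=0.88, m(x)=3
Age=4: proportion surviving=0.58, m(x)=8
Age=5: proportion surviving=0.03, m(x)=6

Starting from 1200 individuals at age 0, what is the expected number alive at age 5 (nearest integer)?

Expected survivors = N0 · l_5 = 1200 × 0.03 = 36 → 36

36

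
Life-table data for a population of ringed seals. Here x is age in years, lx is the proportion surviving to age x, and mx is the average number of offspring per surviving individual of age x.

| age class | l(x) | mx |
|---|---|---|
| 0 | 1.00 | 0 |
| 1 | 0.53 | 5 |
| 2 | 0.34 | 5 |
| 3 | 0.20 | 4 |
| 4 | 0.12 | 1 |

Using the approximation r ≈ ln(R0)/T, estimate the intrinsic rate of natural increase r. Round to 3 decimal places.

R0 = Σ lx·mx = 0 + 2.65 + 1.7 + 0.8 + 0.12 = 5.27
Σ x·lx·mx = 8.93; T = 8.93/5.27 = 1.6945…
r ≈ ln(R0)/T = ln(5.27)/1.6945… = 0.98084… → 0.981

0.981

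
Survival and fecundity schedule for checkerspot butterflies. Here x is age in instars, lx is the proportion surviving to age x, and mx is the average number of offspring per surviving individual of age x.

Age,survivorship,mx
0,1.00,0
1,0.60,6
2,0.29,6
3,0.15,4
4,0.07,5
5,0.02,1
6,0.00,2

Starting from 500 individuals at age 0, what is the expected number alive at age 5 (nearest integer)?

10

Expected survivors = N0 · l_5 = 500 × 0.02 = 10 → 10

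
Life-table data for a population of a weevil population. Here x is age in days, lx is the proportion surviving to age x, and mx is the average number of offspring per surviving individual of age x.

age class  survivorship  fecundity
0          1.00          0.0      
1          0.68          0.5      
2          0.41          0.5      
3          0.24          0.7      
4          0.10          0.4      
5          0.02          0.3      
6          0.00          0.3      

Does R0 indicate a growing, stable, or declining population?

declining

R0 = Σ lx·mx = 0 + 0.34 + 0.205 + 0.168 + 0.04 + 0.006 + 0 = 0.759
R0 < 1, so the population is declining.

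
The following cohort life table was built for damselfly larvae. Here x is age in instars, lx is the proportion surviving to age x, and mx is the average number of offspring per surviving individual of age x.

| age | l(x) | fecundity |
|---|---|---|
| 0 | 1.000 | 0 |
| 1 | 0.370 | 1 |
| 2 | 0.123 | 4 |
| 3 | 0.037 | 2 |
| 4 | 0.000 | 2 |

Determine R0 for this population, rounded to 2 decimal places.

0.94

lx·mx by age: 0, 0.37, 0.492, 0.074, 0
R0 = Σ lx·mx = 0.936 → 0.94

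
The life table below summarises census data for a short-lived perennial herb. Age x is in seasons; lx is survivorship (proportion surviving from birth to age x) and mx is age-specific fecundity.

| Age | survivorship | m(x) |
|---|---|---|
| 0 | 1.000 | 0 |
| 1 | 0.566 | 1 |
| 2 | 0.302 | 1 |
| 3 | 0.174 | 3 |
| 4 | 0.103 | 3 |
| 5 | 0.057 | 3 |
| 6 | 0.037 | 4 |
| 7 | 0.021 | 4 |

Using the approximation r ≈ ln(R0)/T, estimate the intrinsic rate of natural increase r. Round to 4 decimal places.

R0 = Σ lx·mx = 0 + 0.566 + 0.302 + 0.522 + 0.309 + 0.171 + 0.148 + 0.084 = 2.102
Σ x·lx·mx = 6.303; T = 6.303/2.102 = 2.99857…
r ≈ ln(R0)/T = ln(2.102)/2.99857… = 0.247748… → 0.2477

0.2477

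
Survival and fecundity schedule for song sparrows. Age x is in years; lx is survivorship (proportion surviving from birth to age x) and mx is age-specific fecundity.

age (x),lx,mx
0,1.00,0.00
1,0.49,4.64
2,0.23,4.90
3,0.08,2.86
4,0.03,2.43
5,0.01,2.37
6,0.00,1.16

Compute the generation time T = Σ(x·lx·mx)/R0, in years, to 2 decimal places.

lx·mx: 0, 2.2736, 1.127, 0.2288, 0.0729, 0.0237, 0 → R0 = 3.726
x·lx·mx: 0, 2.2736, 2.254, 0.6864, 0.2916, 0.1185, 0 → Σ = 5.6241
T = 5.6241 / 3.726 = 1.50942… → 1.51

1.51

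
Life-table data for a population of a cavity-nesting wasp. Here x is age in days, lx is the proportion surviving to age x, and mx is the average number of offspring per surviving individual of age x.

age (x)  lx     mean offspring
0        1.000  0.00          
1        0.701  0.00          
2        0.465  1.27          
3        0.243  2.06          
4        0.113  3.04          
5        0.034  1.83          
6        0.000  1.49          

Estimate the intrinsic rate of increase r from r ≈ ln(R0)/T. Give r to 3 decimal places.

R0 = Σ lx·mx = 0 + 0 + 0.59055 + 0.50058 + 0.34352 + 0.06222 + 0 = 1.49687
Σ x·lx·mx = 4.36802; T = 4.36802/1.49687 = 2.9181…
r ≈ ln(R0)/T = ln(1.49687)/2.9181… = 0.13823… → 0.138

0.138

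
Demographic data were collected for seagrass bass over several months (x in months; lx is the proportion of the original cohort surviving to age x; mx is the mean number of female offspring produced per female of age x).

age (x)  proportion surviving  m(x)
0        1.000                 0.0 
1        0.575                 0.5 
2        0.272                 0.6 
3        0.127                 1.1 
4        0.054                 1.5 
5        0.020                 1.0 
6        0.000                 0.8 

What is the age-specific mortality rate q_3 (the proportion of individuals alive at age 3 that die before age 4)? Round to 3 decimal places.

0.575

q_3 = (l_3 − l_4) / l_3 = (0.127 − 0.054) / 0.127
     = 0.073 / 0.127 = 0.574803… → 0.575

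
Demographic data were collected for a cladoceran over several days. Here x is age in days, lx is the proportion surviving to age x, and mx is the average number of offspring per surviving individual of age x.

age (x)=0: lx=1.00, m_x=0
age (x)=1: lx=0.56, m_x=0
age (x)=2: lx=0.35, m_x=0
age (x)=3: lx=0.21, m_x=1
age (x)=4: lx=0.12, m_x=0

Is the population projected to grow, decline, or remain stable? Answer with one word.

declining

R0 = Σ lx·mx = 0 + 0 + 0 + 0.21 + 0 = 0.21
R0 < 1, so the population is declining.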